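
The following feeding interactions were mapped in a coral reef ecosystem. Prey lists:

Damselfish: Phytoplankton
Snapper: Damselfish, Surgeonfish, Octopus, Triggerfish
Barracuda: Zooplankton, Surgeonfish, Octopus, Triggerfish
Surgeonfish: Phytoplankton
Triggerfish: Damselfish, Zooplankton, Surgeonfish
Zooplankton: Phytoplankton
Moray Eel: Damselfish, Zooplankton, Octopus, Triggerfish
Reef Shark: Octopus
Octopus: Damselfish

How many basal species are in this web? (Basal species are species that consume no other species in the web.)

Basal species (no prey listed): Phytoplankton.
Count: 1.

1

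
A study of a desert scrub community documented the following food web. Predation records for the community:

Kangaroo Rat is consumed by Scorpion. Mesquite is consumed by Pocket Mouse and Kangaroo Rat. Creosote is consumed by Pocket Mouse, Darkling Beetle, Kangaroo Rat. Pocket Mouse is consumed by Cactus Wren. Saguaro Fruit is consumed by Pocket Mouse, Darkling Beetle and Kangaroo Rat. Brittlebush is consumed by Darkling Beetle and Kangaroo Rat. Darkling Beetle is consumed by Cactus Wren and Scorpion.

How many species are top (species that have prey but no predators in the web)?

2

Top species (has prey, but nothing eats it): Scorpion, Cactus Wren.
Count: 2.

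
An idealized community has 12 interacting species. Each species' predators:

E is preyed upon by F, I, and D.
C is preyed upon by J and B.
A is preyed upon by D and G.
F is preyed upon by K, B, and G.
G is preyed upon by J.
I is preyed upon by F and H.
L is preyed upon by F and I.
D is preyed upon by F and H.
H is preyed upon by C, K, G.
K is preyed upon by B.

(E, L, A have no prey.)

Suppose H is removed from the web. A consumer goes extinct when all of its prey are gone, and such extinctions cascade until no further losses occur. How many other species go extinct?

Remove H.
Round 1: C (all prey gone) → extinct.
No further losses. Total secondary extinctions: 1.

1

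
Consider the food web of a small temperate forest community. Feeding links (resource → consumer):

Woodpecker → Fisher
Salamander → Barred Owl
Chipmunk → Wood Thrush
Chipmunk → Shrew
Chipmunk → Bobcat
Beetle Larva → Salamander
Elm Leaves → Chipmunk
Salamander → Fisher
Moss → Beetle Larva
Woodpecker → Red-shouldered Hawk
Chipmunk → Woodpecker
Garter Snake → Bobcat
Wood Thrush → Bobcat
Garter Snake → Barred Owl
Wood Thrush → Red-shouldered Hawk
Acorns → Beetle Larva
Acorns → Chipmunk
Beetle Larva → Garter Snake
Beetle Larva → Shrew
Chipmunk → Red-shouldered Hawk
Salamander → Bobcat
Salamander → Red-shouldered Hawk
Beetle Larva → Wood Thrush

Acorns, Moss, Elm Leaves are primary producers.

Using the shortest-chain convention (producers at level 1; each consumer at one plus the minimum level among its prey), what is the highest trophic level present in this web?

Producers (level 1): Acorns, Moss, Elm Leaves.
Following each consumer down to its lowest-level prey: Acorns → Beetle Larva → Salamander → Barred Owl (levels 1 through 4).
All prey of Barred Owl (Salamander 3, Garter Snake 3) are at level 3 or above, so Barred Owl is at level 1 + 3 = 4.
Every consumer has at least one prey at level 3 or below, so none exceeds level 4.

4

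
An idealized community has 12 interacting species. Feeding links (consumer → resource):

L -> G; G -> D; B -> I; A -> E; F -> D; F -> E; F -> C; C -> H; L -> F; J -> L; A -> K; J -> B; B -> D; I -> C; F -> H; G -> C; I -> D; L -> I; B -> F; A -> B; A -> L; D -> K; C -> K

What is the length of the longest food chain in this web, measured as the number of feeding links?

4 links

One longest chain: K → D → I → B → J.
It has 5 species and 4 links.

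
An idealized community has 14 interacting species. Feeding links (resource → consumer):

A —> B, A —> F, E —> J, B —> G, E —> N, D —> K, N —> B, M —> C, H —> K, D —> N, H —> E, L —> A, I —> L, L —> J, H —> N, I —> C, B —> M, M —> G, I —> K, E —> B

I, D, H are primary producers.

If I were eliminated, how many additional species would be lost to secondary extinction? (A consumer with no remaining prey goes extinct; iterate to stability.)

3

Remove I.
Round 1: L (all prey gone) → extinct.
Round 2: A (all prey gone) → extinct.
Round 3: F (all prey gone) → extinct.
No further losses. Total secondary extinctions: 3.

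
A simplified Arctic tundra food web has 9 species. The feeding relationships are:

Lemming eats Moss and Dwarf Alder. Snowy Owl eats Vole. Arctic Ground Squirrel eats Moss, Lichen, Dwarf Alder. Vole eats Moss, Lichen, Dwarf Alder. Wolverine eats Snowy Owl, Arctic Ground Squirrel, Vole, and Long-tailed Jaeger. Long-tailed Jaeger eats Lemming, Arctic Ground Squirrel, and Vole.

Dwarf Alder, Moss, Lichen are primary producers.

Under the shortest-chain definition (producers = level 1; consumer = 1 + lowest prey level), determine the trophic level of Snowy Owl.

Trophic level 3

Dwarf Alder is a producer → level 1.
Vole eats Dwarf Alder → level 2.
Snowy Owl eats Vole → level 3.
No prey of Snowy Owl is below level 2, so 3 is the minimum.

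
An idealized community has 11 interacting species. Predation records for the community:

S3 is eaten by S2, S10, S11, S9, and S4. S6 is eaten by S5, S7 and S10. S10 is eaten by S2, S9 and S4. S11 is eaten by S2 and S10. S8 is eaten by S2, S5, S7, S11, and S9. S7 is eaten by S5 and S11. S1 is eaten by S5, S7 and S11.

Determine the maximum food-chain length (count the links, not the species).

4 links

One longest chain: S6 → S7 → S11 → S10 → S4.
It has 5 species and 4 links.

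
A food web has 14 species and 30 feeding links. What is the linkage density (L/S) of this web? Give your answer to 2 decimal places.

L/S = 2.14

There are L = 30 links among S = 14 species.
L/S = 30/14 = 2.1429 ≈ 2.14.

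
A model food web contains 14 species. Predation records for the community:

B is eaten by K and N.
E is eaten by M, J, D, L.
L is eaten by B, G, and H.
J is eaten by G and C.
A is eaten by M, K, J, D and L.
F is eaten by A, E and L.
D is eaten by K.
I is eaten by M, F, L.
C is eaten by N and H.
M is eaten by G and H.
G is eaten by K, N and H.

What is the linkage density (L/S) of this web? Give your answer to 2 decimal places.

L/S = 2.14

There are L = 30 links among S = 14 species.
L/S = 30/14 = 2.1429 ≈ 2.14.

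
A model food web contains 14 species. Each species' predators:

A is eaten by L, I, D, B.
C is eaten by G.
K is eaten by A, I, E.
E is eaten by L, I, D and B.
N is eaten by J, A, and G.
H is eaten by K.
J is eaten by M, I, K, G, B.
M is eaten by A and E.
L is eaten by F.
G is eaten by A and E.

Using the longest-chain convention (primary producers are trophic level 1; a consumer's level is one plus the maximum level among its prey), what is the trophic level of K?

N is a producer → level 1.
J eats N → level 2.
K eats J (level 2); other prey at levels: H 1 → level 3.

Trophic level 3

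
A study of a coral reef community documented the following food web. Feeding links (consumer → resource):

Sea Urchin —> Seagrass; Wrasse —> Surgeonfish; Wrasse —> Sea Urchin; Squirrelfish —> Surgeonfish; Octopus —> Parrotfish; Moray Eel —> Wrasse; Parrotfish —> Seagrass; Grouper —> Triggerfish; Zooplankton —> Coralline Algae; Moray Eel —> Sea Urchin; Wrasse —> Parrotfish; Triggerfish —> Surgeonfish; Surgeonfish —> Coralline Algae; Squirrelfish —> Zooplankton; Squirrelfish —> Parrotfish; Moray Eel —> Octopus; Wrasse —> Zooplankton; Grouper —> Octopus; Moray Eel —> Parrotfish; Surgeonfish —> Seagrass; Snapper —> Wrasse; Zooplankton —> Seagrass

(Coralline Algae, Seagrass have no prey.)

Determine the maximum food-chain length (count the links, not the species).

One longest chain: Coralline Algae → Zooplankton → Wrasse → Snapper.
It has 4 species and 3 links.

3 links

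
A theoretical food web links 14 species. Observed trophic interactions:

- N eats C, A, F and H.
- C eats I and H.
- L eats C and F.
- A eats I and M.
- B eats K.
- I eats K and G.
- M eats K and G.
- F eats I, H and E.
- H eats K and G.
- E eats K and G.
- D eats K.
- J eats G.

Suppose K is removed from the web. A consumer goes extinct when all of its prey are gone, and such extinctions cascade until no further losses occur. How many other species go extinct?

Remove K.
Round 1: B (all prey gone), D (all prey gone) → extinct.
No further losses. Total secondary extinctions: 2.

2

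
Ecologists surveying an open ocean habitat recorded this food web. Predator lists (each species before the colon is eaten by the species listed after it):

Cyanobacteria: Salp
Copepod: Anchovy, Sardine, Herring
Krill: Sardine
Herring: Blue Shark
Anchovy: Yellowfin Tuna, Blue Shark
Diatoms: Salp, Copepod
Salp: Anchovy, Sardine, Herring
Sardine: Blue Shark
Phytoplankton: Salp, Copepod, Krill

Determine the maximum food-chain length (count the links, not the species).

One longest chain: Cyanobacteria → Salp → Anchovy → Yellowfin Tuna.
It has 4 species and 3 links.

3 links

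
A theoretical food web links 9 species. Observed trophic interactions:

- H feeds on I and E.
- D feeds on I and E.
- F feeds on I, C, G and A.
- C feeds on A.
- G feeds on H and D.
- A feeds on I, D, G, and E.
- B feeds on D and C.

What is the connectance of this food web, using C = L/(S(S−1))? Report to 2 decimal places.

C = 0.24

The web has S = 9 species and L = 17 feeding links.
C = L / (S(S−1)) = 17 / 72 = 0.2361 ≈ 0.24.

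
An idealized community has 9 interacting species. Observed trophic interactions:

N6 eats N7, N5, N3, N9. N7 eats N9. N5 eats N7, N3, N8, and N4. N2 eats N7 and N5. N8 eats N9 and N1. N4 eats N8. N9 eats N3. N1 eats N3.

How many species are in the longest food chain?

One longest chain: N3 → N1 → N8 → N4 → N5 → N2.
It has 6 species and 5 links.

6 species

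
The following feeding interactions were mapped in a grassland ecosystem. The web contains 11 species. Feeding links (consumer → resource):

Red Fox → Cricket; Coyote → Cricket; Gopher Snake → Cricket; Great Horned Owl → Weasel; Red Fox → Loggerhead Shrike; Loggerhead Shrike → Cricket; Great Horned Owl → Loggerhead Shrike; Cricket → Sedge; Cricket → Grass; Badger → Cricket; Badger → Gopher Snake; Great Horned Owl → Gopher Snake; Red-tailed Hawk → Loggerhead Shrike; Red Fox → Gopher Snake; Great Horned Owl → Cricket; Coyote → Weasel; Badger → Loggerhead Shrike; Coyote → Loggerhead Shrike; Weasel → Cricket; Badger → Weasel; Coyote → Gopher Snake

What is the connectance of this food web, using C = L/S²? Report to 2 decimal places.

C = 0.17

The web has S = 11 species and L = 21 feeding links.
C = L / S² = 21 / 121 = 0.1736 ≈ 0.17.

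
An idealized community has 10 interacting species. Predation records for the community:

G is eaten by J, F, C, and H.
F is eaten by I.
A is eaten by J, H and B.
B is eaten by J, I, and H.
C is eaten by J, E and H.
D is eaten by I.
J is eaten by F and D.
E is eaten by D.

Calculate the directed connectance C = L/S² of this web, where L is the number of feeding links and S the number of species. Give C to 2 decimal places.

The web has S = 10 species and L = 18 feeding links.
C = L / S² = 18 / 100 = 0.1800 ≈ 0.18.

C = 0.18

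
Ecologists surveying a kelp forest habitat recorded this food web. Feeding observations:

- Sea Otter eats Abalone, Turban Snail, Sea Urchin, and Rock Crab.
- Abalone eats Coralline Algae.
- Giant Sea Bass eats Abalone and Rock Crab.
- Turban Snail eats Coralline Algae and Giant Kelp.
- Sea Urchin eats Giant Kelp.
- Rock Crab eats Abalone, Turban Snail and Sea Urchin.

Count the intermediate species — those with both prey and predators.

4

Intermediate species (has both prey and predators): Abalone, Sea Urchin, Turban Snail, Rock Crab.
Count: 4.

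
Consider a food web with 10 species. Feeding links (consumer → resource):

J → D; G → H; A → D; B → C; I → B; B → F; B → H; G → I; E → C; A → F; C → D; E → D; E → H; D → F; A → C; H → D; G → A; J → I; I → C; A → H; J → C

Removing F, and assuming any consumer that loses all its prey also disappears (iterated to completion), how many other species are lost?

9

Remove F.
Round 1: D (all prey gone) → extinct.
Round 2: C (all prey gone), H (all prey gone) → extinct.
Round 3: E (all prey gone), B (all prey gone), A (all prey gone) → extinct.
Round 4: I (all prey gone) → extinct.
Round 5: J (all prey gone), G (all prey gone) → extinct.
No further losses. Total secondary extinctions: 9.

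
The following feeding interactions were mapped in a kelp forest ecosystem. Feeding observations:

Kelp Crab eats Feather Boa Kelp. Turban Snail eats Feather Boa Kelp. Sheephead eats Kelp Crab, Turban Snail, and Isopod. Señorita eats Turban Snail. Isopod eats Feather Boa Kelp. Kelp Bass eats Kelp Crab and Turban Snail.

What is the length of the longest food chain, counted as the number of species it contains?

One longest chain: Feather Boa Kelp → Kelp Crab → Sheephead.
It has 3 species and 2 links.

3 species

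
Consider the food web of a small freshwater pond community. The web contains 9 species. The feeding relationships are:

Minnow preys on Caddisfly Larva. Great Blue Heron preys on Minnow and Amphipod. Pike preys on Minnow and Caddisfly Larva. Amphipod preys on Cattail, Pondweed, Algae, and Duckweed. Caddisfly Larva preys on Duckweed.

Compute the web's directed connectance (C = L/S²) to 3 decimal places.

The web has S = 9 species and L = 10 feeding links.
C = L / S² = 10 / 81 = 0.1235 ≈ 0.123.

C = 0.123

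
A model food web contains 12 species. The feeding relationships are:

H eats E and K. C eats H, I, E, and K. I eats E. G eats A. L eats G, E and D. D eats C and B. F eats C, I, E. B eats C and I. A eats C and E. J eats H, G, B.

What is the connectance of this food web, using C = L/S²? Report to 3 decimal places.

The web has S = 12 species and L = 23 feeding links.
C = L / S² = 23 / 144 = 0.1597 ≈ 0.160.

C = 0.160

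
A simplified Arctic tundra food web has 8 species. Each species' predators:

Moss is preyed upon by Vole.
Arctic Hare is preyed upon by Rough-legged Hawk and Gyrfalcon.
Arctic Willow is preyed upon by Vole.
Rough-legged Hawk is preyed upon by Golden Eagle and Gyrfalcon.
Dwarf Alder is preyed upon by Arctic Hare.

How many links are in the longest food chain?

3 links

One longest chain: Dwarf Alder → Arctic Hare → Rough-legged Hawk → Gyrfalcon.
It has 4 species and 3 links.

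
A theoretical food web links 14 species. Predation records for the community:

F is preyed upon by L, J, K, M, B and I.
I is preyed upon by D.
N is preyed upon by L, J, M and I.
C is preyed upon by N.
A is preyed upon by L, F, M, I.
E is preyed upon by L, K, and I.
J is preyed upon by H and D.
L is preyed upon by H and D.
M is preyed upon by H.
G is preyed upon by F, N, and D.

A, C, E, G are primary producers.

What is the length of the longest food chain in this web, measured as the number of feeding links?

One longest chain: C → N → J → H.
It has 4 species and 3 links.

3 links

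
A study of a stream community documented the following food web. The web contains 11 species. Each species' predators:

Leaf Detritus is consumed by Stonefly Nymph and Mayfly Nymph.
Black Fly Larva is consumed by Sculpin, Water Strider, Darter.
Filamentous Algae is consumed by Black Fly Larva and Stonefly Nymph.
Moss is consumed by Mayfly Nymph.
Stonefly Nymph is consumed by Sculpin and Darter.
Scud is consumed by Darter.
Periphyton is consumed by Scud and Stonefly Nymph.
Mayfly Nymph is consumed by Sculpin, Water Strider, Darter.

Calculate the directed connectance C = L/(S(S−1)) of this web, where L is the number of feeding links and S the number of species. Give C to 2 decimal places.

C = 0.15

The web has S = 11 species and L = 16 feeding links.
C = L / (S(S−1)) = 16 / 110 = 0.1455 ≈ 0.15.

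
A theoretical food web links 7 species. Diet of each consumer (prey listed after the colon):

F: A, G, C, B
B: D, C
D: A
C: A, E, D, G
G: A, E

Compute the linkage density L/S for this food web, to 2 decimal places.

There are L = 13 links among S = 7 species.
L/S = 13/7 = 1.8571 ≈ 1.86.

L/S = 1.86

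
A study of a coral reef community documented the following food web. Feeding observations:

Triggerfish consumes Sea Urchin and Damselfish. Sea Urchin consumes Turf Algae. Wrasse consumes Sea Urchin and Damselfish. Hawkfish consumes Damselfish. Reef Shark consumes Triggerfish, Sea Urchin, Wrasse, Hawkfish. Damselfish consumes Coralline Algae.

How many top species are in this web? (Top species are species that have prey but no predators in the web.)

Top species (has prey, but nothing eats it): Reef Shark.
Count: 1.

1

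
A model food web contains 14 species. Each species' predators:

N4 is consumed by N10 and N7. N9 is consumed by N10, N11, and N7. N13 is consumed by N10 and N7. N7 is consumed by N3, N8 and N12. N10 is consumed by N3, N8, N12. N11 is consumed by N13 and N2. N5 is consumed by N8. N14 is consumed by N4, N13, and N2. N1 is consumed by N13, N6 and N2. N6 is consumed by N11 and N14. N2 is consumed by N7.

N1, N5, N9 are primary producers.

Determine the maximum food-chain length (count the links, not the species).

One longest chain: N1 → N6 → N11 → N13 → N10 → N8.
It has 6 species and 5 links.

5 links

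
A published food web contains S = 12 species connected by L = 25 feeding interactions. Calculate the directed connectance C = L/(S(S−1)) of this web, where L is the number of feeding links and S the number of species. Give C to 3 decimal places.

The web has S = 12 species and L = 25 feeding links.
C = L / (S(S−1)) = 25 / 132 = 0.1894 ≈ 0.189.

C = 0.189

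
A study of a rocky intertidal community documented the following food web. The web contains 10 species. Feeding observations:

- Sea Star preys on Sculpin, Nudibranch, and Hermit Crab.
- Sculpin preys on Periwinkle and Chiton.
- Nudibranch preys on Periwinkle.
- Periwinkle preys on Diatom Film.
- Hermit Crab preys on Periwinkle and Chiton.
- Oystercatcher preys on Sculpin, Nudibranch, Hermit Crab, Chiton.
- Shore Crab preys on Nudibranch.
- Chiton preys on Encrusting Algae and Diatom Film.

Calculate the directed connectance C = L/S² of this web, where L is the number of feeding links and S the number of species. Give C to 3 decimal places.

The web has S = 10 species and L = 16 feeding links.
C = L / S² = 16 / 100 = 0.1600 ≈ 0.160.

C = 0.160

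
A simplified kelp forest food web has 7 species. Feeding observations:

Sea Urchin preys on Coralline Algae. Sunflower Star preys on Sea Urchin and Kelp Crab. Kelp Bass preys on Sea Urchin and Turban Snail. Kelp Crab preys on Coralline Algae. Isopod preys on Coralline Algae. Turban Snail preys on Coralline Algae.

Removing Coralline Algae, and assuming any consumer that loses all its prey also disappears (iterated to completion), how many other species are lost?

Remove Coralline Algae.
Round 1: Turban Snail (all prey gone), Isopod (all prey gone), Sea Urchin (all prey gone), Kelp Crab (all prey gone) → extinct.
Round 2: Kelp Bass (all prey gone), Sunflower Star (all prey gone) → extinct.
No further losses. Total secondary extinctions: 6.

6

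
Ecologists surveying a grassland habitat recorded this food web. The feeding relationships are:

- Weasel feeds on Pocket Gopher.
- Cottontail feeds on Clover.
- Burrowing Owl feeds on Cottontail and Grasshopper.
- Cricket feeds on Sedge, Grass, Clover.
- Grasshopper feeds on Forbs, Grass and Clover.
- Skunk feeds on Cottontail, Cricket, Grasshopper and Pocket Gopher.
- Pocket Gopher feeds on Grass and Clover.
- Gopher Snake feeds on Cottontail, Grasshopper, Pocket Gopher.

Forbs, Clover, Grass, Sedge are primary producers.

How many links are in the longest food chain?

2 links

One longest chain: Forbs → Grasshopper → Burrowing Owl.
It has 3 species and 2 links.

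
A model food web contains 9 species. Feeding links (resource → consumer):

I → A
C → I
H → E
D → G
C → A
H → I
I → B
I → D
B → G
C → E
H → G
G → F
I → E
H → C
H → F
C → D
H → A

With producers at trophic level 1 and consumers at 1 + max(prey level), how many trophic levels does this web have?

Producers (level 1): H.
H → C → I → D → G → F gives F level 6.
No species has a prey at level 6, so no species reaches level 7.

6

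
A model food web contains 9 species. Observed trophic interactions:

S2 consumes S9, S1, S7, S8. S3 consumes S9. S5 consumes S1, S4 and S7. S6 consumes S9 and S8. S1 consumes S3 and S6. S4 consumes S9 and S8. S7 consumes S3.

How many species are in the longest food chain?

4 species

One longest chain: S9 → S3 → S1 → S5.
It has 4 species and 3 links.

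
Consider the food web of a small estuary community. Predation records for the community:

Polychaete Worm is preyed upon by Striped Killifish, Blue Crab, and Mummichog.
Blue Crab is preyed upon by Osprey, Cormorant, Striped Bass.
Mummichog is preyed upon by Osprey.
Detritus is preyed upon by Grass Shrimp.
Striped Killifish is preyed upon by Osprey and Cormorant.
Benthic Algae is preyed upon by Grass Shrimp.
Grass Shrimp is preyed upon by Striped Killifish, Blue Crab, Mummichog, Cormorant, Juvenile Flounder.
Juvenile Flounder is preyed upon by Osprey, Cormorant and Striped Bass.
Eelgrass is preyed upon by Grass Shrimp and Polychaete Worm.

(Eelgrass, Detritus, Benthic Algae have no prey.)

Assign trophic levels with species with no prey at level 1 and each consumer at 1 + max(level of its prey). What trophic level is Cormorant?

Trophic level 4

Eelgrass has no prey (basal) → level 1.
Polychaete Worm eats Eelgrass → level 2.
Blue Crab eats Polychaete Worm (level 2); other prey at levels: Grass Shrimp 2 → level 3.
Cormorant eats Blue Crab (level 3); other prey at levels: Grass Shrimp 2, Striped Killifish 3, Juvenile Flounder 3 → level 4.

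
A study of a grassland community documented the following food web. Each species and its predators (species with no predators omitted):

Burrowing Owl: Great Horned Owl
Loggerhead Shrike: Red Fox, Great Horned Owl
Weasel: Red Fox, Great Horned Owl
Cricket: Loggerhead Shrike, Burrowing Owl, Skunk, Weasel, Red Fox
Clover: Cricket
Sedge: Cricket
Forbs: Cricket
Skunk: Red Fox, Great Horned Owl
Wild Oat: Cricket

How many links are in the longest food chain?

3 links

One longest chain: Clover → Cricket → Weasel → Red Fox.
It has 4 species and 3 links.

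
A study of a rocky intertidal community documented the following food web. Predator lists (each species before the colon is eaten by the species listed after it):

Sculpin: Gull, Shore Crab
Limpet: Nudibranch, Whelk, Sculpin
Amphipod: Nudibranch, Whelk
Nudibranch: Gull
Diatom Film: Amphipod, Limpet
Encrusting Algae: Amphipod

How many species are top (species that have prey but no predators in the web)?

Top species (has prey, but nothing eats it): Whelk, Gull, Shore Crab.
Count: 3.

3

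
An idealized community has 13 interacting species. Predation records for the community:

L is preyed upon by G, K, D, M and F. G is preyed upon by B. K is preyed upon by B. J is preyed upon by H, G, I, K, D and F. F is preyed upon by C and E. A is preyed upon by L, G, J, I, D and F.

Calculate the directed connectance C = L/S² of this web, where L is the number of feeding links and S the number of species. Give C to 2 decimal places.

The web has S = 13 species and L = 21 feeding links.
C = L / S² = 21 / 169 = 0.1243 ≈ 0.12.

C = 0.12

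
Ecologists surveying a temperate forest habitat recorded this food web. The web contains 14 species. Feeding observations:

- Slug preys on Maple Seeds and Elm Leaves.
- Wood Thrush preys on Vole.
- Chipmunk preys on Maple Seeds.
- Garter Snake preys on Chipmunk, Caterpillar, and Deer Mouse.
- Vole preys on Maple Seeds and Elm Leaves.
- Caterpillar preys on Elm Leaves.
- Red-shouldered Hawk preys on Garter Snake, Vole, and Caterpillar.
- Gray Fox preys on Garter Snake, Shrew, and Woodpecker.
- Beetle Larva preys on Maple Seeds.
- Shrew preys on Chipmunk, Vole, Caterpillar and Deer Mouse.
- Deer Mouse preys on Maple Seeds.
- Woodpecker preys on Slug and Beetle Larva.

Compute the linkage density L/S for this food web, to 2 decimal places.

L/S = 1.71

There are L = 24 links among S = 14 species.
L/S = 24/14 = 1.7143 ≈ 1.71.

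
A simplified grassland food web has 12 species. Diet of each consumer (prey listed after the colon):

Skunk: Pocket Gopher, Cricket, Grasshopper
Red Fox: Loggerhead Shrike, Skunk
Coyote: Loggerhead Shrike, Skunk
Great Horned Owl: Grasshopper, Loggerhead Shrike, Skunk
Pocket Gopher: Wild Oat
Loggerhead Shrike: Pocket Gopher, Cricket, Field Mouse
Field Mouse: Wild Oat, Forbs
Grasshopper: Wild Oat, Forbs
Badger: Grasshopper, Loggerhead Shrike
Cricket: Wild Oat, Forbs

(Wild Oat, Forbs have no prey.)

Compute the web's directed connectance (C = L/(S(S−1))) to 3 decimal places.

C = 0.167

The web has S = 12 species and L = 22 feeding links.
C = L / (S(S−1)) = 22 / 132 = 0.1667 ≈ 0.167.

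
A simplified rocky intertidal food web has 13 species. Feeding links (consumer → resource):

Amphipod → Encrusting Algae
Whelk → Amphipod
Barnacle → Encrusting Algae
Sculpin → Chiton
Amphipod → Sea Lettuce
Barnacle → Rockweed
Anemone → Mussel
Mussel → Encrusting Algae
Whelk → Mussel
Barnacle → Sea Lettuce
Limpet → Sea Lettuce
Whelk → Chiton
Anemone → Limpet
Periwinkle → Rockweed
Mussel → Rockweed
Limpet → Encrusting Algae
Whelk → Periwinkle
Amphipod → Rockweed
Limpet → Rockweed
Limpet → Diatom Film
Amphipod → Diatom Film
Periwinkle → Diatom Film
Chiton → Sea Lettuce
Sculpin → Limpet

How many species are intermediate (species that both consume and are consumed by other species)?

Intermediate species (has both prey and predators): Chiton, Periwinkle, Mussel, Limpet, Amphipod.
Count: 5.

5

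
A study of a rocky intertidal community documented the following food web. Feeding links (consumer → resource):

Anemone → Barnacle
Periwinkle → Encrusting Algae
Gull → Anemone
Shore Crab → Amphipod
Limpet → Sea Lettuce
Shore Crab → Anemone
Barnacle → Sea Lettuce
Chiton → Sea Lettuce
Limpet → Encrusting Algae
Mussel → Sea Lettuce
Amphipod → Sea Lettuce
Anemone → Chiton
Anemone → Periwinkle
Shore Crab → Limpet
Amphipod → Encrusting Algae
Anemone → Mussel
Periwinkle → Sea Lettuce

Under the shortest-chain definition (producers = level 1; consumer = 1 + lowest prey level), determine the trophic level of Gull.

Trophic level 4

Sea Lettuce is a producer → level 1.
Mussel eats Sea Lettuce → level 2.
Anemone eats Mussel → level 3.
Gull eats Anemone → level 4.
No prey of Gull is below level 3, so 4 is the minimum.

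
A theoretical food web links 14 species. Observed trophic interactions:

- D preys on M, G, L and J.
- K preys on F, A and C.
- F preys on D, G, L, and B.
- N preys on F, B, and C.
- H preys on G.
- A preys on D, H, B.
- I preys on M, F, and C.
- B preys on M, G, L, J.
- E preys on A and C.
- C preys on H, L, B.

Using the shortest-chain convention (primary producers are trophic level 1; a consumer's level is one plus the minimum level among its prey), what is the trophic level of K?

L is a producer → level 1.
C eats L → level 2.
K eats C → level 3.
No prey of K is below level 2, so 3 is the minimum.

Trophic level 3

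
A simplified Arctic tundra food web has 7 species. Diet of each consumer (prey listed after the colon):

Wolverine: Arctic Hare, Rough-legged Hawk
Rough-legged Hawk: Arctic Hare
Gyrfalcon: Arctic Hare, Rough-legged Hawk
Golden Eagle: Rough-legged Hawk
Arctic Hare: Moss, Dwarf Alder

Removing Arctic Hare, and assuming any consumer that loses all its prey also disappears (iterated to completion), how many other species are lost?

Remove Arctic Hare.
Round 1: Rough-legged Hawk (all prey gone) → extinct.
Round 2: Wolverine (all prey gone), Gyrfalcon (all prey gone), Golden Eagle (all prey gone) → extinct.
No further losses. Total secondary extinctions: 4.

4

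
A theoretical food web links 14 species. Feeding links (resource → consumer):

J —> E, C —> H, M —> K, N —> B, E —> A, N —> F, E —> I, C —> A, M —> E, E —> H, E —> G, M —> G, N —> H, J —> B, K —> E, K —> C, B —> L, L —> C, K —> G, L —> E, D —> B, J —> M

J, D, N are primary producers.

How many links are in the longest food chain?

4 links

One longest chain: J → B → L → E → A.
It has 5 species and 4 links.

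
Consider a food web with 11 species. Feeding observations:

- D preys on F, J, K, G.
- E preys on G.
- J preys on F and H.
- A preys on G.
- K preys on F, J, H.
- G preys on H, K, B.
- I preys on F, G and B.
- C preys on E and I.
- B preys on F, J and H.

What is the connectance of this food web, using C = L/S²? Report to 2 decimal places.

C = 0.18

The web has S = 11 species and L = 22 feeding links.
C = L / S² = 22 / 121 = 0.1818 ≈ 0.18.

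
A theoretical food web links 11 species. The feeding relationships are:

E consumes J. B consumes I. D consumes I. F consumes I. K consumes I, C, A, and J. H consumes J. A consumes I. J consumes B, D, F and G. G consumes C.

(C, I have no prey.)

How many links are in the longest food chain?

One longest chain: I → D → J → E.
It has 4 species and 3 links.

3 links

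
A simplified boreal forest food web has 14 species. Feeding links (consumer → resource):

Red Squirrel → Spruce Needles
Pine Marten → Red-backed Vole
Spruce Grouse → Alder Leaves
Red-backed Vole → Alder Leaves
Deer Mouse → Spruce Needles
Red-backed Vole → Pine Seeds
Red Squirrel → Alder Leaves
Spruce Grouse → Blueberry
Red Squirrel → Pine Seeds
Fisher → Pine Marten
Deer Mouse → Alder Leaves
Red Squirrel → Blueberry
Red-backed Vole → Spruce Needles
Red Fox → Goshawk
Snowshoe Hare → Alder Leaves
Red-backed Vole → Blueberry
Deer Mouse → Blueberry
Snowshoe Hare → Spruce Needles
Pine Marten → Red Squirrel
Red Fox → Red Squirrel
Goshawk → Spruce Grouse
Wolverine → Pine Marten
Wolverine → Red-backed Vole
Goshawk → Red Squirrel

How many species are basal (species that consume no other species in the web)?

Basal species (no prey listed): Blueberry, Pine Seeds, Spruce Needles, Alder Leaves.
Count: 4.

4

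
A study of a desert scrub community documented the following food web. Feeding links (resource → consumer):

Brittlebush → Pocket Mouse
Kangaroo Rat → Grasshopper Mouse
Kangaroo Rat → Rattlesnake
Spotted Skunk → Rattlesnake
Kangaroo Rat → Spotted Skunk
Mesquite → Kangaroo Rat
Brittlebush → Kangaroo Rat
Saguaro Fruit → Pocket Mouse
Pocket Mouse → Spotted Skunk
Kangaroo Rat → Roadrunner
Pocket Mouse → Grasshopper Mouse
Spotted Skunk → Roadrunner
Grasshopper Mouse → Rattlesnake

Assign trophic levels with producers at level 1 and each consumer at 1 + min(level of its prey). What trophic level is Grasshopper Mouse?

Trophic level 3

Brittlebush is a producer → level 1.
Pocket Mouse eats Brittlebush → level 2.
Grasshopper Mouse eats Pocket Mouse → level 3.
No prey of Grasshopper Mouse is below level 2, so 3 is the minimum.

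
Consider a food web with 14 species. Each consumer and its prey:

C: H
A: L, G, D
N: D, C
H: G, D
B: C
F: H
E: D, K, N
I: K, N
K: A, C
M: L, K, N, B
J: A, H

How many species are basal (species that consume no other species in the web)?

3

Basal species (no prey listed): L, G, D.
Count: 3.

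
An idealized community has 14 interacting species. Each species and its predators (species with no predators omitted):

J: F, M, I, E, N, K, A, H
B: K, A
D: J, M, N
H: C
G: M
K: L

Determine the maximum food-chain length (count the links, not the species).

3 links

One longest chain: D → J → K → L.
It has 4 species and 3 links.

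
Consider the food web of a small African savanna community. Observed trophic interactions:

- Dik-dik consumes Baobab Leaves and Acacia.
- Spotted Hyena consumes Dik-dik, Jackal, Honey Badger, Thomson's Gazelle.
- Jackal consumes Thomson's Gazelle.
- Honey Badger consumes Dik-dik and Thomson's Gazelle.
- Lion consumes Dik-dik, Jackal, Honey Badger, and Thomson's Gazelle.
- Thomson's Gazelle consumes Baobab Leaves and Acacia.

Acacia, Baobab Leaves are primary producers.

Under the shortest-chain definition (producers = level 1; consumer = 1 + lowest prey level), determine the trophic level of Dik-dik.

Acacia is a producer → level 1.
Dik-dik eats Acacia → level 2.

Trophic level 2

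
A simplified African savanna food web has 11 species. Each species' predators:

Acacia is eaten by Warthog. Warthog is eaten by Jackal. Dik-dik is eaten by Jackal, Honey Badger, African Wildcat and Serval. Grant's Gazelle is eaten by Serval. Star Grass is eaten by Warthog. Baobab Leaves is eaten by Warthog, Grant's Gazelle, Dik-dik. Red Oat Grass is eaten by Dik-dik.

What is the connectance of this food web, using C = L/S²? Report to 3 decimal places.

C = 0.099

The web has S = 11 species and L = 12 feeding links.
C = L / S² = 12 / 121 = 0.0992 ≈ 0.099.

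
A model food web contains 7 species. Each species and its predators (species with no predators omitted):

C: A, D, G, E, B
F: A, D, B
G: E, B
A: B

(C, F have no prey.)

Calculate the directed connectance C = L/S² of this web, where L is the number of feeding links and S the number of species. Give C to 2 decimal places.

The web has S = 7 species and L = 11 feeding links.
C = L / S² = 11 / 49 = 0.2245 ≈ 0.22.

C = 0.22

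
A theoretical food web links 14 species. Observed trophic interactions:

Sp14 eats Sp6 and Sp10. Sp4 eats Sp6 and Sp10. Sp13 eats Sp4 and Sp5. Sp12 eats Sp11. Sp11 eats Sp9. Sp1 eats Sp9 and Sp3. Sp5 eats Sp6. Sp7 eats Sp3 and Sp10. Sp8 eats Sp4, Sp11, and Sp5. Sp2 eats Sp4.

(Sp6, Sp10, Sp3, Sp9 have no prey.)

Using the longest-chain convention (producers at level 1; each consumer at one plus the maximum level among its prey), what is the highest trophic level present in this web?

Producers (level 1): Sp6, Sp10, Sp3, Sp9.
Sp9 → Sp11 → Sp12 gives Sp12 level 3.
No species has a prey at level 3, so no species reaches level 4.

3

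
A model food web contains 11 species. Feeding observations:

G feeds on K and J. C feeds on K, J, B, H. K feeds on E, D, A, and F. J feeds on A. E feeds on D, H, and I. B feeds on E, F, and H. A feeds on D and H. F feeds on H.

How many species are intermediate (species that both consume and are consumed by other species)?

6

Intermediate species (has both prey and predators): F, A, E, B, K, J.
Count: 6.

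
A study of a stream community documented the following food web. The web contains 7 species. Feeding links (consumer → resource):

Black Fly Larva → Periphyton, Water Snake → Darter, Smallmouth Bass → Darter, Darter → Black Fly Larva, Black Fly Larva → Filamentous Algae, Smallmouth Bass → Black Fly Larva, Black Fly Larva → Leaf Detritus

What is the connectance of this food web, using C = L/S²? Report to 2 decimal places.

C = 0.14

The web has S = 7 species and L = 7 feeding links.
C = L / S² = 7 / 49 = 0.1429 ≈ 0.14.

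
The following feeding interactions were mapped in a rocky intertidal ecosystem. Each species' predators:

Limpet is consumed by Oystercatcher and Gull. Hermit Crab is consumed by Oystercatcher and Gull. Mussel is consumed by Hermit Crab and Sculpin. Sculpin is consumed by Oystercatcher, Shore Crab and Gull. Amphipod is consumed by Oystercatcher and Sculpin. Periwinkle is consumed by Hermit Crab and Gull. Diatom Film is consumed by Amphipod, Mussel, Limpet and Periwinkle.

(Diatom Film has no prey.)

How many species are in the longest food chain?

4 species

One longest chain: Diatom Film → Amphipod → Sculpin → Shore Crab.
It has 4 species and 3 links.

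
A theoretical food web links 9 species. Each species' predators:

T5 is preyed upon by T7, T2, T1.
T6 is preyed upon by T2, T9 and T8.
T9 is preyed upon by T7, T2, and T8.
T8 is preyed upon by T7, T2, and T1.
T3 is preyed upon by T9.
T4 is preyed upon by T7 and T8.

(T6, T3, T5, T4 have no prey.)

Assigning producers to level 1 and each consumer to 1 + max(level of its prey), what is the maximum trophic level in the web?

4

Producers (level 1): T6, T3, T5, T4.
T6 → T9 → T8 → T2 gives T2 level 4.
No species has a prey at level 4, so no species reaches level 5.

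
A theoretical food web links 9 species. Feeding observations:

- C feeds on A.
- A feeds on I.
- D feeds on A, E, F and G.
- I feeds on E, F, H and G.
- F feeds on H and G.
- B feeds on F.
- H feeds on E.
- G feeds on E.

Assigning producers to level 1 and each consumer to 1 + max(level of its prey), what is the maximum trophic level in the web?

Producers (level 1): E.
E → H → F → I → A → D gives D level 6.
No species has a prey at level 6, so no species reaches level 7.

6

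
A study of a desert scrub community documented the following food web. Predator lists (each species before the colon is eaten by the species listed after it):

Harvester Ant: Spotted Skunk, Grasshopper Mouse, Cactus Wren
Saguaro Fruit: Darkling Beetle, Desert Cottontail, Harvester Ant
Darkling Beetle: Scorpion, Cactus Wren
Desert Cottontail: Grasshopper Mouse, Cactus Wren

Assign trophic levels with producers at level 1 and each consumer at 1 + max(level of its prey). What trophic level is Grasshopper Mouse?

Trophic level 3

Saguaro Fruit is a producer → level 1.
Desert Cottontail eats Saguaro Fruit → level 2.
Grasshopper Mouse eats Desert Cottontail (level 2); other prey at levels: Harvester Ant 2 → level 3.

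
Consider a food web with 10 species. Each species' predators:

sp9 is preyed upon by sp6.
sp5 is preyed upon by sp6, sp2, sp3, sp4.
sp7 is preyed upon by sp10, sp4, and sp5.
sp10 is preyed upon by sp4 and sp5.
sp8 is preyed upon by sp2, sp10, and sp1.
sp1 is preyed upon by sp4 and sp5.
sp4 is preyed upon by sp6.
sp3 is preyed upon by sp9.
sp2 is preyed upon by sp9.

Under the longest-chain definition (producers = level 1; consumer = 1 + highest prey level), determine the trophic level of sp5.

Trophic level 3

sp7 is a producer → level 1.
sp10 eats sp7 (level 1); other prey at levels: sp8 1 → level 2.
sp5 eats sp10 (level 2); other prey at levels: sp7 1, sp1 2 → level 3.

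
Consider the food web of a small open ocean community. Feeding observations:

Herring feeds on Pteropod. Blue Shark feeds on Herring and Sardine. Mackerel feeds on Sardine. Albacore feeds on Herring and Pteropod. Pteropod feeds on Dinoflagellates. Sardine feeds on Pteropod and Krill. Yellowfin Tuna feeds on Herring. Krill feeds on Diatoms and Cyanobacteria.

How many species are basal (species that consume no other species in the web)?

3

Basal species (no prey listed): Cyanobacteria, Diatoms, Dinoflagellates.
Count: 3.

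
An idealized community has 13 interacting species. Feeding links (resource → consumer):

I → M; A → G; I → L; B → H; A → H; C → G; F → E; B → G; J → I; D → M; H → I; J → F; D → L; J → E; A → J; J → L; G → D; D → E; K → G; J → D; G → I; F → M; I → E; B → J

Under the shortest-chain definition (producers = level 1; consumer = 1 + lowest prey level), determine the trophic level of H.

Trophic level 2

A is a producer → level 1.
H eats A → level 2.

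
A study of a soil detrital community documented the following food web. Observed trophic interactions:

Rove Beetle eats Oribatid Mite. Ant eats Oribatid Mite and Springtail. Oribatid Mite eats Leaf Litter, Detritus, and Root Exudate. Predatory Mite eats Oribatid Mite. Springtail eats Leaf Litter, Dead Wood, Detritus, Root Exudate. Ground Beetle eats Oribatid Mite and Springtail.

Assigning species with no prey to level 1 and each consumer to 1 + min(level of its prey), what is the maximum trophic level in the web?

3

Basal resources (level 1): Root Exudate, Leaf Litter, Dead Wood, Detritus.
Following each consumer down to its lowest-level prey: Root Exudate → Oribatid Mite → Rove Beetle (levels 1 through 3).
All prey of Rove Beetle (Oribatid Mite 2) are at level 2 or above, so Rove Beetle is at level 1 + 2 = 3.
Every consumer has at least one prey at level 2 or below, so none exceeds level 3.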